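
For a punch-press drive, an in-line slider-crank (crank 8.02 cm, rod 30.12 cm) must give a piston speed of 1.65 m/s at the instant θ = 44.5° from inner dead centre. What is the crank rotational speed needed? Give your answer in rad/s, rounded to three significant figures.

24.6

For an in-line slider-crank, |v_piston| = rω|sinθ|·[1 + r cosθ/√(L² − r² sin²θ)].
With r = 0.0802 m, L = 0.3012 m, θ = 44.5°: the bracketed kinematic factor |dx/dθ| = 0.06708 m.
ω = v/|dx/dθ| = 1.65/0.06708 = 24.598 rad/s.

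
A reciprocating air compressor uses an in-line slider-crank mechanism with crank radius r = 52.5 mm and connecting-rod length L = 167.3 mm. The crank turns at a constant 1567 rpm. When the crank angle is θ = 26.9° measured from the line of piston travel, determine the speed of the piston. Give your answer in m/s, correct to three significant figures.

ω = 2π·1567/60 = 164.1 rad/s
For an in-line slider-crank, x = r cosθ + √(L² − r² sin²θ), so v = −rω sinθ·[1 + r cosθ/√(L² − r² sin²θ)].
With r = 0.0525 m, L = 0.1673 m, θ = 26.9°: √(L² − r² sin²θ) = 0.16561 m.
v = −0.0525·164.1·0.45243·[1 + 0.0525·0.89180/0.16561] = -4.9997 m/s.
|v| = 4.9997 m/s.

5.00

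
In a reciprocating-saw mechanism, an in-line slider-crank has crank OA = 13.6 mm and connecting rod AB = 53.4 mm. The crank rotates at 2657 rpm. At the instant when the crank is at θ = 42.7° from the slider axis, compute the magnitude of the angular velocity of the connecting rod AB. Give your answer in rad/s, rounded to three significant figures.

52.9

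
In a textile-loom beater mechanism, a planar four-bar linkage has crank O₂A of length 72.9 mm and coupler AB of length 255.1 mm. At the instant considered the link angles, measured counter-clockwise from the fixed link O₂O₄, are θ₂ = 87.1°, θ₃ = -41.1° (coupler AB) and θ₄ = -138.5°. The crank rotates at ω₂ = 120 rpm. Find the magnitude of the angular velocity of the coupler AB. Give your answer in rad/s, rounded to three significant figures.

2.59

ω₂ = 12.57 rad/s (from 120 rpm).
Differentiating the loop-closure r₂e^{iθ₂}+r₃e^{iθ₃}=r₁+r₄e^{iθ₄} gives r₂ω₂e^{iθ₂}+r₃ω₃e^{iθ₃}=r₄ω₄e^{iθ₄}.
Eliminating the other unknown: ω₃ = r₂ω₂ sin(θ₄−θ₂) / [r₃ sin(θ₃−θ₄)].
Numerator sine = +0.71447; denominator sine = +0.99167.
Result = 0.0729·12.57·(+0.71447) / (0.2551·(+0.99167)) = +2.5873 rad/s; magnitude 2.5873 rad/s.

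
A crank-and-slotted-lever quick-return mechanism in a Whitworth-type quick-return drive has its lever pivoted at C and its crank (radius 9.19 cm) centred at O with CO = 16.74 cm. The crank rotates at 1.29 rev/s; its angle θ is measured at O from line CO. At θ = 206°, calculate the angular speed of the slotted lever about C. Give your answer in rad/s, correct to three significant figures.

ω = 8.105 rad/s (from 1.29 rev/s).
Crank pin A relative to C: A = (d + r cosθ, r sinθ); lever angle φ = atan2(r sinθ, d + r cosθ).
Differentiating tanφ: φ̇ = rω(d cosθ + r)/(d² + r² + 2dr cosθ).
d² + r² + 2dr cosθ = |CA|² = 0.00881417 m²;  d cosθ + r = -0.058558 m.
|ω_lever| = |0.0919·8.105·-0.058558| / 0.00881417 = 4.9487 rad/s.

4.95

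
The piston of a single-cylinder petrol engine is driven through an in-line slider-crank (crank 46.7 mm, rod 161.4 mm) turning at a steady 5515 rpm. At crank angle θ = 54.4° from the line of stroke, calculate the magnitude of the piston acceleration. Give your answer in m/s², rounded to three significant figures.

ω = 2π·5515/60 = 577.5 rad/s
x(θ) = r cosθ + √(L² − r² sin²θ); with ω constant, a = ω²·d²x/dθ².
d²x/dθ² = −r cosθ − r²(cos2θ)/√u − r⁴ sin²2θ/(4u^{3/2}),  u = L² − r² sin²θ = 0.0246081 m².
Substituting r = 0.0467 m, L = 0.1614 m, θ = 54.4°: d²x/dθ² = -0.022981 m.
a = ω²·d²x/dθ² = (577.5)²·(-0.022981) = -7665 m/s²;  |a| = 7665 m/s².

7670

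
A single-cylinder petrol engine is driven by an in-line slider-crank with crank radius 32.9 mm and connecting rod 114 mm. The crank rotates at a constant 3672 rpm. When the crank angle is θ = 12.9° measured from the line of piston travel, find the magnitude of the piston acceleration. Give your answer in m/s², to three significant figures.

6010

ω = 2π·3672/60 = 384.5 rad/s
x(θ) = r cosθ + √(L² − r² sin²θ); with ω constant, a = ω²·d²x/dθ².
d²x/dθ² = −r cosθ − r²(cos2θ)/√u − r⁴ sin²2θ/(4u^{3/2}),  u = L² − r² sin²θ = 0.0129421 m².
Substituting r = 0.0329 m, L = 0.114 m, θ = 12.9°: d²x/dθ² = -0.040673 m.
a = ω²·d²x/dθ² = (384.5)²·(-0.040673) = -6014.1 m/s²;  |a| = 6014.1 m/s².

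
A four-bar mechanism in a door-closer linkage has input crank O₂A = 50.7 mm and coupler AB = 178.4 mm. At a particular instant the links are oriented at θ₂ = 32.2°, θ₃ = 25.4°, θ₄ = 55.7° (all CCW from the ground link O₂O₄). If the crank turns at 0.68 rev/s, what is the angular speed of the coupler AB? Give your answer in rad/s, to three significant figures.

ω₂ = 4.273 rad/s (from 0.68 rev/s).
Differentiating the loop-closure r₂e^{iθ₂}+r₃e^{iθ₃}=r₁+r₄e^{iθ₄} gives r₂ω₂e^{iθ₂}+r₃ω₃e^{iθ₃}=r₄ω₄e^{iθ₄}.
Eliminating the other unknown: ω₃ = r₂ω₂ sin(θ₄−θ₂) / [r₃ sin(θ₃−θ₄)].
Numerator sine = +0.39875; denominator sine = -0.50453.
Result = 0.0507·4.273·(+0.39875) / (0.1784·(-0.50453)) = -0.95966 rad/s; magnitude 0.95966 rad/s.

0.960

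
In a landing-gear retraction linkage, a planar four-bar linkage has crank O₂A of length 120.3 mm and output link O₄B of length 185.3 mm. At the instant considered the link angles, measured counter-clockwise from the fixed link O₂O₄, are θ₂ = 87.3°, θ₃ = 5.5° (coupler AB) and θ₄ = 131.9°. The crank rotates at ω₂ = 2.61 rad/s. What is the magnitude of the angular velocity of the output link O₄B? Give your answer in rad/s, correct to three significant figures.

2.08

ω₂ = 2.61 rad/s
Differentiating the loop-closure r₂e^{iθ₂}+r₃e^{iθ₃}=r₁+r₄e^{iθ₄} gives r₂ω₂e^{iθ₂}+r₃ω₃e^{iθ₃}=r₄ω₄e^{iθ₄}.
Eliminating the other unknown: ω₄ = r₂ω₂ sin(θ₂−θ₃) / [r₄ sin(θ₄−θ₃)].
Numerator sine = +0.98978; denominator sine = +0.80489.
Result = 0.1203·2.61·(+0.98978) / (0.1853·(+0.80489)) = +2.0837 rad/s; magnitude 2.0837 rad/s.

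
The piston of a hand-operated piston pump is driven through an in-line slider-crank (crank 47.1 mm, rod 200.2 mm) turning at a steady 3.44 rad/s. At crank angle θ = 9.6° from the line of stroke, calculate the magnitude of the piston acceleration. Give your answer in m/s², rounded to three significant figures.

0.674

ω = 3.44 rad/s
x(θ) = r cosθ + √(L² − r² sin²θ); with ω constant, a = ω²·d²x/dθ².
d²x/dθ² = −r cosθ − r²(cos2θ)/√u − r⁴ sin²2θ/(4u^{3/2}),  u = L² − r² sin²θ = 0.0400183 m².
Substituting r = 0.0471 m, L = 0.2002 m, θ = 9.6°: d²x/dθ² = -0.05693 m.
a = ω²·d²x/dθ² = (3.44)²·(-0.05693) = -0.67368 m/s²;  |a| = 0.67368 m/s².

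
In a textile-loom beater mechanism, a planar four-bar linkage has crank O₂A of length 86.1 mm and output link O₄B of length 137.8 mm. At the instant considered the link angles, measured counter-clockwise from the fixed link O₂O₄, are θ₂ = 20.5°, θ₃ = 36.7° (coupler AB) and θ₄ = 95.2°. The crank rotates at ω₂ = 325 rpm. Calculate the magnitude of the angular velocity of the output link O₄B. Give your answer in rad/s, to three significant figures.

6.96

ω₂ = 34.03 rad/s (from 325 rpm).
Differentiating the loop-closure r₂e^{iθ₂}+r₃e^{iθ₃}=r₁+r₄e^{iθ₄} gives r₂ω₂e^{iθ₂}+r₃ω₃e^{iθ₃}=r₄ω₄e^{iθ₄}.
Eliminating the other unknown: ω₄ = r₂ω₂ sin(θ₂−θ₃) / [r₄ sin(θ₄−θ₃)].
Numerator sine = -0.27899; denominator sine = +0.85264.
Result = 0.0861·34.03·(-0.27899) / (0.1378·(+0.85264)) = -6.9581 rad/s; magnitude 6.9581 rad/s.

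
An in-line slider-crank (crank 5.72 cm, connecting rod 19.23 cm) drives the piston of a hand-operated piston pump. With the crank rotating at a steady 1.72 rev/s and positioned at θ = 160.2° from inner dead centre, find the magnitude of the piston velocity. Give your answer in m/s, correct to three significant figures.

ω = 2π·1.72 = 10.81 rad/s
For an in-line slider-crank, x = r cosθ + √(L² − r² sin²θ), so v = −rω sinθ·[1 + r cosθ/√(L² − r² sin²θ)].
With r = 0.0572 m, L = 0.1923 m, θ = 160.2°: √(L² − r² sin²θ) = 0.19132 m.
v = −0.0572·10.81·0.33874·[1 + 0.0572·-0.94088/0.19132] = -0.15049 m/s.
|v| = 0.15049 m/s.

0.150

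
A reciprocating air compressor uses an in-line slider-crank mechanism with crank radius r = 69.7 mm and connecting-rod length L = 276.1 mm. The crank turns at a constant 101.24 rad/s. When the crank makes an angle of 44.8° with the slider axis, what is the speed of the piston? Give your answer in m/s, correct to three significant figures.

5.88

ω = 101.2 rad/s
For an in-line slider-crank, x = r cosθ + √(L² − r² sin²θ), so v = −rω sinθ·[1 + r cosθ/√(L² − r² sin²θ)].
With r = 0.0697 m, L = 0.2761 m, θ = 44.8°: √(L² − r² sin²θ) = 0.2717 m.
v = −0.0697·101.2·0.70463·[1 + 0.0697·0.70957/0.2717] = -5.8773 m/s.
|v| = 5.8773 m/s.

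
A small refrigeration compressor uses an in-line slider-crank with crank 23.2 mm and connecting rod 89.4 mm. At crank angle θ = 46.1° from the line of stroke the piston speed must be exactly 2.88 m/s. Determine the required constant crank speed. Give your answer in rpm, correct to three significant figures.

For an in-line slider-crank, |v_piston| = rω|sinθ|·[1 + r cosθ/√(L² − r² sin²θ)].
With r = 0.0232 m, L = 0.0894 m, θ = 46.1°: the bracketed kinematic factor |dx/dθ| = 0.019779 m.
ω = v/|dx/dθ| = 2.88/0.019779 = 145.61 rad/s.
N = 60ω/(2π) = 1390.5 rpm.

1390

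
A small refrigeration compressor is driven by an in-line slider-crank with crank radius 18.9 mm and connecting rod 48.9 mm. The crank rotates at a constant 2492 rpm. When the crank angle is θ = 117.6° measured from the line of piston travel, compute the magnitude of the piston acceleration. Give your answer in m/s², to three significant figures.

883

ω = 2π·2492/60 = 261 rad/s
x(θ) = r cosθ + √(L² − r² sin²θ); with ω constant, a = ω²·d²x/dθ².
d²x/dθ² = −r cosθ − r²(cos2θ)/√u − r⁴ sin²2θ/(4u^{3/2}),  u = L² − r² sin²θ = 0.00211067 m².
Substituting r = 0.0189 m, L = 0.0489 m, θ = 117.6°: d²x/dθ² = +0.012972 m.
a = ω²·d²x/dθ² = (261)²·(+0.012972) = +883.4 m/s²;  |a| = 883.4 m/s².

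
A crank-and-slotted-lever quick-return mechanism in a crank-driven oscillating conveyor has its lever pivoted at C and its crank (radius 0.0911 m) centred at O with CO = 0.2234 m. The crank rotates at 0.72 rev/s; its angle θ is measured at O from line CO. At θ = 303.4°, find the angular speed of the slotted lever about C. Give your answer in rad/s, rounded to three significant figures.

1.09

ω = 4.524 rad/s (from 0.72 rev/s).
Crank pin A relative to C: A = (d + r cosθ, r sinθ); lever angle φ = atan2(r sinθ, d + r cosθ).
Differentiating tanφ: φ̇ = rω(d cosθ + r)/(d² + r² + 2dr cosθ).
d² + r² + 2dr cosθ = |CA|² = 0.0806133 m²;  d cosθ + r = +0.21408 m.
|ω_lever| = |0.0911·4.524·+0.21408| / 0.0806133 = 1.0944 rad/s.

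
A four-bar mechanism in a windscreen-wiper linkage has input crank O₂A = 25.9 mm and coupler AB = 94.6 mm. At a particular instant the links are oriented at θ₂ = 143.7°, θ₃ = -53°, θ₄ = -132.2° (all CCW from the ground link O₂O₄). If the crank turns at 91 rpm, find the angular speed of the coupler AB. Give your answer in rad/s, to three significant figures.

ω₂ = 9.529 rad/s (from 91 rpm).
Differentiating the loop-closure r₂e^{iθ₂}+r₃e^{iθ₃}=r₁+r₄e^{iθ₄} gives r₂ω₂e^{iθ₂}+r₃ω₃e^{iθ₃}=r₄ω₄e^{iθ₄}.
Eliminating the other unknown: ω₃ = r₂ω₂ sin(θ₄−θ₂) / [r₃ sin(θ₃−θ₄)].
Numerator sine = +0.99470; denominator sine = +0.98229.
Result = 0.0259·9.529·(+0.99470) / (0.0946·(+0.98229)) = +2.642 rad/s; magnitude 2.642 rad/s.

2.64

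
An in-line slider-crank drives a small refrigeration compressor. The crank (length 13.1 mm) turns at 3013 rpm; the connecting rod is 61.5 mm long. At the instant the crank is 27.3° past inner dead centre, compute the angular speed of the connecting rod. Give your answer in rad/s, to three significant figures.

60.0

ω = 315.5 rad/s (converted from 3013 rpm).
The rod makes angle φ with the slider axis where L sinφ = r sinθ; differentiating, L cosφ·φ̇ = r ω cosθ.
L cosφ = √(L² − r² sin²θ) = 0.061206 m.
|ω_rod| = r ω |cosθ| / √(L² − r² sin²θ) = 0.0131·315.5·0.88862/0.061206 = 60.01 rad/s.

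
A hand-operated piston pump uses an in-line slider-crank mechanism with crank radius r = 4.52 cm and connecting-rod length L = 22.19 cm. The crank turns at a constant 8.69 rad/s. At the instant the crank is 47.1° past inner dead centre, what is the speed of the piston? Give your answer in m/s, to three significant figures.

ω = 8.69 rad/s
For an in-line slider-crank, x = r cosθ + √(L² − r² sin²θ), so v = −rω sinθ·[1 + r cosθ/√(L² − r² sin²θ)].
With r = 0.0452 m, L = 0.2219 m, θ = 47.1°: √(L² − r² sin²θ) = 0.21942 m.
v = −0.0452·8.69·0.73254·[1 + 0.0452·0.68072/0.21942] = -0.32808 m/s.
|v| = 0.32808 m/s.

0.328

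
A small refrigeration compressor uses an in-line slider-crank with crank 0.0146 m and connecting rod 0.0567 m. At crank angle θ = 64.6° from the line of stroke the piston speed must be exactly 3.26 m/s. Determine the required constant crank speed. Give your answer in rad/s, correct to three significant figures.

222

For an in-line slider-crank, |v_piston| = rω|sinθ|·[1 + r cosθ/√(L² − r² sin²θ)].
With r = 0.0146 m, L = 0.0567 m, θ = 64.6°: the bracketed kinematic factor |dx/dθ| = 0.014686 m.
ω = v/|dx/dθ| = 3.26/0.014686 = 221.97 rad/s.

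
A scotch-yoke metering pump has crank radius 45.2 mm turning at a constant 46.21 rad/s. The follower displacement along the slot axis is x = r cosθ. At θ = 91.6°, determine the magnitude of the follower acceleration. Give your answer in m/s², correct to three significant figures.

2.69

ω = 46.21 rad/s
x = r cosθ ⇒ ẍ = −rω² cosθ (ω constant).
|a| = rω²|cosθ| = 0.0452·(46.21)²·|cos 91.6°| = 2.695 m/s².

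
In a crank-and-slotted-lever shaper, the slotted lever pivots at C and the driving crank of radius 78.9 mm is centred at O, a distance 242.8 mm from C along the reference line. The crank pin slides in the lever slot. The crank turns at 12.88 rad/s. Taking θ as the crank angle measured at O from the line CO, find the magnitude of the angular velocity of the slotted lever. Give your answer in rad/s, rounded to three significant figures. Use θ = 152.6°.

4.46

ω = 12.88 rad/s
Crank pin A relative to C: A = (d + r cosθ, r sinθ); lever angle φ = atan2(r sinθ, d + r cosθ).
Differentiating tanφ: φ̇ = rω(d cosθ + r)/(d² + r² + 2dr cosθ).
d² + r² + 2dr cosθ = |CA|² = 0.0311614 m²;  d cosθ + r = -0.13666 m.
|ω_lever| = |0.0789·12.88·-0.13666| / 0.0311614 = 4.4568 rad/s.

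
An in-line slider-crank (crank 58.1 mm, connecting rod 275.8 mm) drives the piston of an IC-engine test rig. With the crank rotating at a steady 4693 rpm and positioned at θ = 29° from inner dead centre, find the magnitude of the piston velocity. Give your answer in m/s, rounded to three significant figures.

ω = 2π·4693/60 = 491.4 rad/s
For an in-line slider-crank, x = r cosθ + √(L² − r² sin²θ), so v = −rω sinθ·[1 + r cosθ/√(L² − r² sin²θ)].
With r = 0.0581 m, L = 0.2758 m, θ = 29°: √(L² − r² sin²θ) = 0.27436 m.
v = −0.0581·491.4·0.48481·[1 + 0.0581·0.87462/0.27436] = -16.407 m/s.
|v| = 16.407 m/s.

16.4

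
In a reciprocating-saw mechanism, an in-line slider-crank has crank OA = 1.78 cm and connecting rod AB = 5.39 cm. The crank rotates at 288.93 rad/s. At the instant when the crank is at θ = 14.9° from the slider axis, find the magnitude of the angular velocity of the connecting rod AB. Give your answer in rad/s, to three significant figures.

ω = 288.9 rad/s
The rod makes angle φ with the slider axis where L sinφ = r sinθ; differentiating, L cosφ·φ̇ = r ω cosθ.
L cosφ = √(L² − r² sin²θ) = 0.053705 m.
|ω_rod| = r ω |cosθ| / √(L² − r² sin²θ) = 0.0178·288.9·0.96638/0.053705 = 92.543 rad/s.

92.5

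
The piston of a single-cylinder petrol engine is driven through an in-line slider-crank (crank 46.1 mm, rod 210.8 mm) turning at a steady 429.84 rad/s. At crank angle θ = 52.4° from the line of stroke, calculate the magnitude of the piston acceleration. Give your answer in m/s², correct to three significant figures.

ω = 429.8 rad/s
x(θ) = r cosθ + √(L² − r² sin²θ); with ω constant, a = ω²·d²x/dθ².
d²x/dθ² = −r cosθ − r²(cos2θ)/√u − r⁴ sin²2θ/(4u^{3/2}),  u = L² − r² sin²θ = 0.0431026 m².
Substituting r = 0.0461 m, L = 0.2108 m, θ = 52.4°: d²x/dθ² = -0.025631 m.
a = ω²·d²x/dθ² = (429.8)²·(-0.025631) = -4735.6 m/s²;  |a| = 4735.6 m/s².

4740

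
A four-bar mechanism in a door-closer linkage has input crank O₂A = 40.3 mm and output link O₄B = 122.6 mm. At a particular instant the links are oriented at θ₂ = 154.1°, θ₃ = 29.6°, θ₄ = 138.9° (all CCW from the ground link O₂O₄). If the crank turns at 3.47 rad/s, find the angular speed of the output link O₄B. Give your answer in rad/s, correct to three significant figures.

0.996

ω₂ = 3.47 rad/s
Differentiating the loop-closure r₂e^{iθ₂}+r₃e^{iθ₃}=r₁+r₄e^{iθ₄} gives r₂ω₂e^{iθ₂}+r₃ω₃e^{iθ₃}=r₄ω₄e^{iθ₄}.
Eliminating the other unknown: ω₄ = r₂ω₂ sin(θ₂−θ₃) / [r₄ sin(θ₄−θ₃)].
Numerator sine = +0.82413; denominator sine = +0.94380.
Result = 0.0403·3.47·(+0.82413) / (0.1226·(+0.94380)) = +0.996 rad/s; magnitude 0.996 rad/s.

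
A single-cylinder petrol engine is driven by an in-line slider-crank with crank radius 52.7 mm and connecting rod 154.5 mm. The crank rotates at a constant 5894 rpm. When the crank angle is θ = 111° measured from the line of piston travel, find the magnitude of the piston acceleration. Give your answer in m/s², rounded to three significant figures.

ω = 2π·5894/60 = 617.2 rad/s
x(θ) = r cosθ + √(L² − r² sin²θ); with ω constant, a = ω²·d²x/dθ².
d²x/dθ² = −r cosθ − r²(cos2θ)/√u − r⁴ sin²2θ/(4u^{3/2}),  u = L² − r² sin²θ = 0.0214496 m².
Substituting r = 0.0527 m, L = 0.1545 m, θ = 111°: d²x/dθ² = +0.032704 m.
a = ω²·d²x/dθ² = (617.2)²·(+0.032704) = +12459 m/s²;  |a| = 12459 m/s².

12500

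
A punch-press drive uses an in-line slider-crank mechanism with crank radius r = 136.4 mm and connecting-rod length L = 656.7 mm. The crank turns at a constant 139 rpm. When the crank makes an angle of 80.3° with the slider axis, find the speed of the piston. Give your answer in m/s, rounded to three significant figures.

ω = 2π·139/60 = 14.56 rad/s
For an in-line slider-crank, x = r cosθ + √(L² − r² sin²θ), so v = −rω sinθ·[1 + r cosθ/√(L² − r² sin²θ)].
With r = 0.1364 m, L = 0.6567 m, θ = 80.3°: √(L² − r² sin²θ) = 0.64279 m.
v = −0.1364·14.56·0.98570·[1 + 0.1364·0.16849/0.64279] = -2.027 m/s.
|v| = 2.027 m/s.

2.03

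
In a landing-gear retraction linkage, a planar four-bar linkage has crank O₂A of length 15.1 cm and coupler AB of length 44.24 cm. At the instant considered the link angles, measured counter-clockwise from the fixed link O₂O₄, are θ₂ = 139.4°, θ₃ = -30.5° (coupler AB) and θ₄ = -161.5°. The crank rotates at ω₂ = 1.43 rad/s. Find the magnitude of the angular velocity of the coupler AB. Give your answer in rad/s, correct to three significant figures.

ω₂ = 1.43 rad/s
Differentiating the loop-closure r₂e^{iθ₂}+r₃e^{iθ₃}=r₁+r₄e^{iθ₄} gives r₂ω₂e^{iθ₂}+r₃ω₃e^{iθ₃}=r₄ω₄e^{iθ₄}.
Eliminating the other unknown: ω₃ = r₂ω₂ sin(θ₄−θ₂) / [r₃ sin(θ₃−θ₄)].
Numerator sine = +0.85806; denominator sine = +0.75471.
Result = 0.151·1.43·(+0.85806) / (0.4424·(+0.75471)) = +0.55493 rad/s; magnitude 0.55493 rad/s.

0.555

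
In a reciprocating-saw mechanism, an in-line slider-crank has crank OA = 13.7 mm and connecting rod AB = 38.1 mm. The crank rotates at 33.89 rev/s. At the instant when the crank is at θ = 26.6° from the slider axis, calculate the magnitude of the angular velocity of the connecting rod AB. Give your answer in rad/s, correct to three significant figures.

ω = 212.9 rad/s (converted from 33.89 rev/s).
The rod makes angle φ with the slider axis where L sinφ = r sinθ; differentiating, L cosφ·φ̇ = r ω cosθ.
L cosφ = √(L² − r² sin²θ) = 0.037603 m.
|ω_rod| = r ω |cosθ| / √(L² − r² sin²θ) = 0.0137·212.9·0.89415/0.037603 = 69.369 rad/s.

69.4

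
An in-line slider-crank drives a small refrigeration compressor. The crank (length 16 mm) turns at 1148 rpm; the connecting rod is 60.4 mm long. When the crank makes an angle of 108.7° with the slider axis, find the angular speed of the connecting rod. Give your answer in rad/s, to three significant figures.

10.5

ω = 120.2 rad/s (converted from 1148 rpm).
The rod makes angle φ with the slider axis where L sinφ = r sinθ; differentiating, L cosφ·φ̇ = r ω cosθ.
L cosφ = √(L² − r² sin²θ) = 0.058468 m.
|ω_rod| = r ω |cosθ| / √(L² − r² sin²θ) = 0.016·120.2·0.32061/0.058468 = 10.548 rad/s.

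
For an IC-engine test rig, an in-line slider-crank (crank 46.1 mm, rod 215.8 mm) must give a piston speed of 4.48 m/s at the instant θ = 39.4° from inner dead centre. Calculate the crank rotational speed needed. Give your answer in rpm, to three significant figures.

For an in-line slider-crank, |v_piston| = rω|sinθ|·[1 + r cosθ/√(L² − r² sin²θ)].
With r = 0.0461 m, L = 0.2158 m, θ = 39.4°: the bracketed kinematic factor |dx/dθ| = 0.034136 m.
ω = v/|dx/dθ| = 4.48/0.034136 = 131.24 rad/s.
N = 60ω/(2π) = 1253.2 rpm.

1250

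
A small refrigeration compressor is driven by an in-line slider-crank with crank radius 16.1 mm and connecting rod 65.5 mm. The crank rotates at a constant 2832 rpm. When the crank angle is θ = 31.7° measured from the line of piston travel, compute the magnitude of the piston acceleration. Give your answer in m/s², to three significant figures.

1370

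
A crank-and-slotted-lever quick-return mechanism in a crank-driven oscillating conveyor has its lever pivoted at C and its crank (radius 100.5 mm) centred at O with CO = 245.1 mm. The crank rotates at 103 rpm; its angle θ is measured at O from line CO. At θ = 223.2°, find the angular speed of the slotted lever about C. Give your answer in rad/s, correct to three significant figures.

2.47

ω = 10.79 rad/s (from 103 rpm).
Crank pin A relative to C: A = (d + r cosθ, r sinθ); lever angle φ = atan2(r sinθ, d + r cosθ).
Differentiating tanφ: φ̇ = rω(d cosθ + r)/(d² + r² + 2dr cosθ).
d² + r² + 2dr cosθ = |CA|² = 0.0342615 m²;  d cosθ + r = -0.07817 m.
|ω_lever| = |0.1005·10.79·-0.07817| / 0.0342615 = 2.4732 rad/s.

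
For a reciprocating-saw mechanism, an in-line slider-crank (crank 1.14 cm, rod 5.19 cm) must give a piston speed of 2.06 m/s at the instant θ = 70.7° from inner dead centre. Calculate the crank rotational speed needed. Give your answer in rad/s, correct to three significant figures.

For an in-line slider-crank, |v_piston| = rω|sinθ|·[1 + r cosθ/√(L² − r² sin²θ)].
With r = 0.0114 m, L = 0.0519 m, θ = 70.7°: the bracketed kinematic factor |dx/dθ| = 0.011558 m.
ω = v/|dx/dθ| = 2.06/0.011558 = 178.23 rad/s.

178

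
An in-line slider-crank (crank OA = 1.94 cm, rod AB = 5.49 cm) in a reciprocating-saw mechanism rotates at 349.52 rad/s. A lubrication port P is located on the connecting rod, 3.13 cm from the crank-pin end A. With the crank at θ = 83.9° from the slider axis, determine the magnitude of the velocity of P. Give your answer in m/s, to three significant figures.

ω = 349.5 rad/s.  Crank-pin speed |V_A| = rω = 6.7807 m/s, perpendicular to OA.
Rod angle: sinφ = −(r/L) sinθ ⇒ φ = -20.571°; ω_rod = −rω cosθ/√(L²−r²sin²θ) = -14.019 rad/s.
V_P = V_A + ω_rod × AP, with AP = 0.0313 m along the rod.
Components: V_Px = −rω sinθ − a·ω_rod·sinφ = -6.8965 m/s;  V_Py = rω cosθ + a·ω_rod·cosφ = +0.30974 m/s.
|V_P| = √(V_Px² + V_Py²) = 6.9034 m/s.

6.90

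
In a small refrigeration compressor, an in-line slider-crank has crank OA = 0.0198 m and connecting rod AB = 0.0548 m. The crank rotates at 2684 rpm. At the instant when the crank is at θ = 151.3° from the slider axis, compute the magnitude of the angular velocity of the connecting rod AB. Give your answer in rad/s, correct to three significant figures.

ω = 281.1 rad/s (converted from 2684 rpm).
The rod makes angle φ with the slider axis where L sinφ = r sinθ; differentiating, L cosφ·φ̇ = r ω cosθ.
L cosφ = √(L² − r² sin²θ) = 0.053969 m.
|ω_rod| = r ω |cosθ| / √(L² − r² sin²θ) = 0.0198·281.1·0.87715/0.053969 = 90.449 rad/s.

90.4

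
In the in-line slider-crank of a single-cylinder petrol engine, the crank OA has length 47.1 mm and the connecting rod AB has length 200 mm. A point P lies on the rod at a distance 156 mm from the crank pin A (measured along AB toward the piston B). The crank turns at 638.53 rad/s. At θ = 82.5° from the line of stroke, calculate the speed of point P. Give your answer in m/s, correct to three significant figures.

30.6

ω = 638.5 rad/s.  Crank-pin speed |V_A| = rω = 30.075 m/s, perpendicular to OA.
Rod angle: sinφ = −(r/L) sinθ ⇒ φ = -13.502°; ω_rod = −rω cosθ/√(L²−r²sin²θ) = -20.186 rad/s.
V_P = V_A + ω_rod × AP, with AP = 0.156 m along the rod.
Components: V_Px = −rω sinθ − a·ω_rod·sinφ = -30.553 m/s;  V_Py = rω cosθ + a·ω_rod·cosφ = +0.86362 m/s.
|V_P| = √(V_Px² + V_Py²) = 30.565 m/s.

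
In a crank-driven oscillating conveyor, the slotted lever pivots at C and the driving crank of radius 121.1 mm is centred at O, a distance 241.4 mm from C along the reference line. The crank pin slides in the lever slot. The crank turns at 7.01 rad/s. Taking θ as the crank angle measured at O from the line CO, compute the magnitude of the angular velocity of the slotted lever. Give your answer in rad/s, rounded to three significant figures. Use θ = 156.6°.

4.42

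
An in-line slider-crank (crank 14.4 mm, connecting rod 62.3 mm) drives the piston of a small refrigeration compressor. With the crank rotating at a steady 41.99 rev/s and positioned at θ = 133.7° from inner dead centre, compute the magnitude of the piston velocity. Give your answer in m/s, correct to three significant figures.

ω = 2π·42 = 263.8 rad/s
For an in-line slider-crank, x = r cosθ + √(L² − r² sin²θ), so v = −rω sinθ·[1 + r cosθ/√(L² − r² sin²θ)].
With r = 0.0144 m, L = 0.0623 m, θ = 133.7°: √(L² − r² sin²θ) = 0.061424 m.
v = −0.0144·263.8·0.72297·[1 + 0.0144·-0.69088/0.061424] = -2.3018 m/s.
|v| = 2.3018 m/s.

2.30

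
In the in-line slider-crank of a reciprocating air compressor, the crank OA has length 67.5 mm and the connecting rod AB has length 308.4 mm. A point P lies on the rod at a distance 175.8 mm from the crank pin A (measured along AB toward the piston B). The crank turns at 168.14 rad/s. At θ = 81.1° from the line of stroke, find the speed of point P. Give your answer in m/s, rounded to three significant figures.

ω = 168.1 rad/s.  Crank-pin speed |V_A| = rω = 11.349 m/s, perpendicular to OA.
Rod angle: sinφ = −(r/L) sinθ ⇒ φ = -12.488°; ω_rod = −rω cosθ/√(L²−r²sin²θ) = -5.8315 rad/s.
V_P = V_A + ω_rod × AP, with AP = 0.1758 m along the rod.
Components: V_Px = −rω sinθ − a·ω_rod·sinφ = -11.434 m/s;  V_Py = rω cosθ + a·ω_rod·cosφ = +0.75496 m/s.
|V_P| = √(V_Px² + V_Py²) = 11.459 m/s.

11.5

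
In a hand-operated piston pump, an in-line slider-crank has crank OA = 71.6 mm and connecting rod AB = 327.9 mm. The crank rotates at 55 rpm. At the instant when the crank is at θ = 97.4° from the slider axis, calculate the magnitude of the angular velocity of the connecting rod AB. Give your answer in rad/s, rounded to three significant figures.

ω = 5.76 rad/s (converted from 55 rpm).
The rod makes angle φ with the slider axis where L sinφ = r sinθ; differentiating, L cosφ·φ̇ = r ω cosθ.
L cosφ = √(L² − r² sin²θ) = 0.32012 m.
|ω_rod| = r ω |cosθ| / √(L² − r² sin²θ) = 0.0716·5.76·0.12880/0.32012 = 0.16592 rad/s.

0.166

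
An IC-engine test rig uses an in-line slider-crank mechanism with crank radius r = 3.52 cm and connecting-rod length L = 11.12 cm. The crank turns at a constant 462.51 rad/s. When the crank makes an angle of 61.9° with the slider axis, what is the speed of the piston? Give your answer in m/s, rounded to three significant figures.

16.6

ω = 462.5 rad/s
For an in-line slider-crank, x = r cosθ + √(L² − r² sin²θ), so v = −rω sinθ·[1 + r cosθ/√(L² − r² sin²θ)].
With r = 0.0352 m, L = 0.1112 m, θ = 61.9°: √(L² − r² sin²θ) = 0.10678 m.
v = −0.0352·462.5·0.88213·[1 + 0.0352·0.47101/0.10678] = -16.591 m/s.
|v| = 16.591 m/s.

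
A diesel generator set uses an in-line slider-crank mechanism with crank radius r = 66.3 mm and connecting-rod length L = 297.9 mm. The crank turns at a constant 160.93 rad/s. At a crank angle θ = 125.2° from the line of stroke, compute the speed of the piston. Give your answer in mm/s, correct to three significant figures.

7580

ω = 160.9 rad/s
For an in-line slider-crank, x = r cosθ + √(L² − r² sin²θ), so v = −rω sinθ·[1 + r cosθ/√(L² − r² sin²θ)].
With r = 0.0663 m, L = 0.2979 m, θ = 125.2°: √(L² − r² sin²θ) = 0.29293 m.
v = −0.0663·160.9·0.81714·[1 + 0.0663·-0.57643/0.29293] = -7.5812 m/s.
|v| = 7.5812 m/s = 7581.2 mm/s.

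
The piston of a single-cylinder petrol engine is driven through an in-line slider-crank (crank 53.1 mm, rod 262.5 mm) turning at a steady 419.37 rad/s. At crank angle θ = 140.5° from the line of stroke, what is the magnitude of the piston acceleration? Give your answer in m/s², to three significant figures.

6820

ω = 419.4 rad/s
x(θ) = r cosθ + √(L² − r² sin²θ); with ω constant, a = ω²·d²x/dθ².
d²x/dθ² = −r cosθ − r²(cos2θ)/√u − r⁴ sin²2θ/(4u^{3/2}),  u = L² − r² sin²θ = 0.0677654 m².
Substituting r = 0.0531 m, L = 0.2625 m, θ = 140.5°: d²x/dθ² = +0.038798 m.
a = ω²·d²x/dθ² = (419.4)²·(+0.038798) = +6823.4 m/s²;  |a| = 6823.4 m/s².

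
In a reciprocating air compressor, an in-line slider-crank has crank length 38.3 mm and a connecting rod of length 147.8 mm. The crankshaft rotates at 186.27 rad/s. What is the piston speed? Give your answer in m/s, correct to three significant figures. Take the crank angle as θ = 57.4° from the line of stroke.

6.87

ω = 186.3 rad/s
For an in-line slider-crank, x = r cosθ + √(L² − r² sin²θ), so v = −rω sinθ·[1 + r cosθ/√(L² − r² sin²θ)].
With r = 0.0383 m, L = 0.1478 m, θ = 57.4°: √(L² − r² sin²θ) = 0.14424 m.
v = −0.0383·186.3·0.84245·[1 + 0.0383·0.53877/0.14424] = -6.87 m/s.
|v| = 6.87 m/s.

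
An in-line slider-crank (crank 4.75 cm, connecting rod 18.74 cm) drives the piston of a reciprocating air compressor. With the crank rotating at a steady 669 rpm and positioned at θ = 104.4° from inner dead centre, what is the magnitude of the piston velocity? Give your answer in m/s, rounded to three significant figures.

ω = 2π·669/60 = 70.06 rad/s
For an in-line slider-crank, x = r cosθ + √(L² − r² sin²θ), so v = −rω sinθ·[1 + r cosθ/√(L² − r² sin²θ)].
With r = 0.0475 m, L = 0.1874 m, θ = 104.4°: √(L² − r² sin²θ) = 0.18166 m.
v = −0.0475·70.06·0.96858·[1 + 0.0475·-0.24869/0.18166] = -3.0136 m/s.
|v| = 3.0136 m/s.

3.01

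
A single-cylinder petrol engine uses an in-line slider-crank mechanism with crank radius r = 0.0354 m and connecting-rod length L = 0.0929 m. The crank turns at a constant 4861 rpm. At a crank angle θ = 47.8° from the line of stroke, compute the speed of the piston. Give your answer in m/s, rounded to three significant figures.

16.9

ω = 2π·4861/60 = 509 rad/s
For an in-line slider-crank, x = r cosθ + √(L² − r² sin²θ), so v = −rω sinθ·[1 + r cosθ/√(L² − r² sin²θ)].
With r = 0.0354 m, L = 0.0929 m, θ = 47.8°: √(L² − r² sin²θ) = 0.089122 m.
v = −0.0354·509·0.74080·[1 + 0.0354·0.67172/0.089122] = -16.911 m/s.
|v| = 16.911 m/s.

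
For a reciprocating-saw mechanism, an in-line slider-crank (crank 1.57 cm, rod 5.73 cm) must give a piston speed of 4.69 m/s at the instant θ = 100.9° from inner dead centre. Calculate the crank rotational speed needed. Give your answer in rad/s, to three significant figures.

For an in-line slider-crank, |v_piston| = rω|sinθ|·[1 + r cosθ/√(L² − r² sin²θ)].
With r = 0.0157 m, L = 0.0573 m, θ = 100.9°: the bracketed kinematic factor |dx/dθ| = 0.014587 m.
ω = v/|dx/dθ| = 4.69/0.014587 = 321.51 rad/s.

322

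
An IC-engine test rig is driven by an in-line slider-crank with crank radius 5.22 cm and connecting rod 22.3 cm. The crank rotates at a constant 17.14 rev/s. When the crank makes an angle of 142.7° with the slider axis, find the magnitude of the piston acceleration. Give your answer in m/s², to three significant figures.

442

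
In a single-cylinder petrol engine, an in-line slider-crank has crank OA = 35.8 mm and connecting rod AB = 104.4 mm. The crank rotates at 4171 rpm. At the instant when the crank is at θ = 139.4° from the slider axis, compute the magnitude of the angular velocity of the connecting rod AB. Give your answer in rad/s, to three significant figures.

117

ω = 436.8 rad/s (converted from 4171 rpm).
The rod makes angle φ with the slider axis where L sinφ = r sinθ; differentiating, L cosφ·φ̇ = r ω cosθ.
L cosφ = √(L² − r² sin²θ) = 0.10177 m.
|ω_rod| = r ω |cosθ| / √(L² − r² sin²θ) = 0.0358·436.8·0.75927/0.10177 = 116.67 rad/s.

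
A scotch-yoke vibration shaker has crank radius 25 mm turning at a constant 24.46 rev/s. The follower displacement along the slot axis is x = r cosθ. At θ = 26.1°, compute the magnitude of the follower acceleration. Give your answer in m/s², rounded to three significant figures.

530

ω = 153.7 rad/s (from 24.46 rev/s).
x = r cosθ ⇒ ẍ = −rω² cosθ (ω constant).
|a| = rω²|cosθ| = 0.025·(153.7)²·|cos 26.1°| = 530.28 m/s².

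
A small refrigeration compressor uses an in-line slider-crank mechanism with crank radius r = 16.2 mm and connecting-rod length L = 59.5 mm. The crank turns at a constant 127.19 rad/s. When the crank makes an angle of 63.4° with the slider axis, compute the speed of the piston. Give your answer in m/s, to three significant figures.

ω = 127.2 rad/s
For an in-line slider-crank, x = r cosθ + √(L² − r² sin²θ), so v = −rω sinθ·[1 + r cosθ/√(L² − r² sin²θ)].
With r = 0.0162 m, L = 0.0595 m, θ = 63.4°: √(L² − r² sin²θ) = 0.05771 m.
v = −0.0162·127.2·0.89415·[1 + 0.0162·0.44776/0.05771] = -2.074 m/s.
|v| = 2.074 m/s.

2.07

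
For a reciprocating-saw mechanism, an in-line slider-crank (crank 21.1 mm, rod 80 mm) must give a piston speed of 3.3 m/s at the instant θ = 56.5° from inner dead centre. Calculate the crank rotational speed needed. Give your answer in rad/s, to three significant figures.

163

For an in-line slider-crank, |v_piston| = rω|sinθ|·[1 + r cosθ/√(L² − r² sin²θ)].
With r = 0.0211 m, L = 0.08 m, θ = 56.5°: the bracketed kinematic factor |dx/dθ| = 0.020221 m.
ω = v/|dx/dθ| = 3.3/0.020221 = 163.2 rad/s.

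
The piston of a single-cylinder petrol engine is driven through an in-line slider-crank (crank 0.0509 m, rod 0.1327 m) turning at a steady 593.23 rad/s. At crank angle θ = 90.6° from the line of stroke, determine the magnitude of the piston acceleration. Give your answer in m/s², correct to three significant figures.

7630

ω = 593.2 rad/s
x(θ) = r cosθ + √(L² − r² sin²θ); with ω constant, a = ω²·d²x/dθ².
d²x/dθ² = −r cosθ − r²(cos2θ)/√u − r⁴ sin²2θ/(4u^{3/2}),  u = L² − r² sin²θ = 0.0150188 m².
Substituting r = 0.0509 m, L = 0.1327 m, θ = 90.6°: d²x/dθ² = +0.021669 m.
a = ω²·d²x/dθ² = (593.2)²·(+0.021669) = +7625.7 m/s²;  |a| = 7625.7 m/s².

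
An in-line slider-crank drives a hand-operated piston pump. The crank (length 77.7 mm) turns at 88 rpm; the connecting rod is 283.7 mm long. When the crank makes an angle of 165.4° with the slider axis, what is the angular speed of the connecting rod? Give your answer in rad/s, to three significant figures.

2.45

ω = 9.215 rad/s (converted from 88 rpm).
The rod makes angle φ with the slider axis where L sinφ = r sinθ; differentiating, L cosφ·φ̇ = r ω cosθ.
L cosφ = √(L² − r² sin²θ) = 0.28302 m.
|ω_rod| = r ω |cosθ| / √(L² − r² sin²θ) = 0.0777·9.215·0.96771/0.28302 = 2.4482 rad/s.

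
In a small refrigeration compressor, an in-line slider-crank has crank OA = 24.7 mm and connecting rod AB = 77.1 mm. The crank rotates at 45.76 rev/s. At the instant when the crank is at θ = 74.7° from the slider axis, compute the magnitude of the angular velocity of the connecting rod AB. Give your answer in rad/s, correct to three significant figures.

25.6

ω = 287.5 rad/s (converted from 45.76 rev/s).
The rod makes angle φ with the slider axis where L sinφ = r sinθ; differentiating, L cosφ·φ̇ = r ω cosθ.
L cosφ = √(L² − r² sin²θ) = 0.073327 m.
|ω_rod| = r ω |cosθ| / √(L² − r² sin²θ) = 0.0247·287.5·0.26387/0.073327 = 25.556 rad/s.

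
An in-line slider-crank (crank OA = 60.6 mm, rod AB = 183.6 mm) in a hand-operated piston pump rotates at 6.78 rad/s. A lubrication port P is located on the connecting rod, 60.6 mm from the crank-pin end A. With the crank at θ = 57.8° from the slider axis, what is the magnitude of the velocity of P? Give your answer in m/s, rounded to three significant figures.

ω = 6.78 rad/s.  Crank-pin speed |V_A| = rω = 0.41087 m/s, perpendicular to OA.
Rod angle: sinφ = −(r/L) sinθ ⇒ φ = -16.218°; ω_rod = −rω cosθ/√(L²−r²sin²θ) = -1.2419 rad/s.
V_P = V_A + ω_rod × AP, with AP = 0.0606 m along the rod.
Components: V_Px = −rω sinθ − a·ω_rod·sinφ = -0.36869 m/s;  V_Py = rω cosθ + a·ω_rod·cosφ = +0.14668 m/s.
|V_P| = √(V_Px² + V_Py²) = 0.3968 m/s.

0.397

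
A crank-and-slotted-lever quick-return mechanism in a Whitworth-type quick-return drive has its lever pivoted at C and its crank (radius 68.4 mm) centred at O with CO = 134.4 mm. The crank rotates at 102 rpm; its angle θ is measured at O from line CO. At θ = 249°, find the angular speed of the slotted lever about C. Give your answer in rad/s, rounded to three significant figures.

0.915

ω = 10.68 rad/s (from 102 rpm).
Crank pin A relative to C: A = (d + r cosθ, r sinθ); lever angle φ = atan2(r sinθ, d + r cosθ).
Differentiating tanφ: φ̇ = rω(d cosθ + r)/(d² + r² + 2dr cosθ).
d² + r² + 2dr cosθ = |CA|² = 0.016153 m²;  d cosθ + r = +0.020235 m.
|ω_lever| = |0.0684·10.68·+0.020235| / 0.016153 = 0.91526 rad/s.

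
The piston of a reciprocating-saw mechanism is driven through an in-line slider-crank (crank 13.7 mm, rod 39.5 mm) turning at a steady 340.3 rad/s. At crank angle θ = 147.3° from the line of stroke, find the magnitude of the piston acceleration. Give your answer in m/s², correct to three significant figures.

1090

ω = 340.3 rad/s
x(θ) = r cosθ + √(L² − r² sin²θ); with ω constant, a = ω²·d²x/dθ².
d²x/dθ² = −r cosθ − r²(cos2θ)/√u − r⁴ sin²2θ/(4u^{3/2}),  u = L² − r² sin²θ = 0.00150547 m².
Substituting r = 0.0137 m, L = 0.0395 m, θ = 147.3°: d²x/dθ² = +0.0093904 m.
a = ω²·d²x/dθ² = (340.3)²·(+0.0093904) = +1087.4 m/s²;  |a| = 1087.4 m/s².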